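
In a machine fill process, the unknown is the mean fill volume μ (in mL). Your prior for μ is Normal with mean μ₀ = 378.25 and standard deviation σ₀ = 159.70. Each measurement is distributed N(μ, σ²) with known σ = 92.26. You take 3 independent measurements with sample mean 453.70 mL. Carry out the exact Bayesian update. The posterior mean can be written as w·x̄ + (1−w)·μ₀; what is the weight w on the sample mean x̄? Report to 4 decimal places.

0.8999

For Normal data with known variance σ², a Normal(μ₀, σ₀²) prior on μ is conjugate. Posterior precision = 1/σ₀² + n/σ²; posterior mean is the precision-weighted average of μ₀ and x̄.
σ₀² = 159.70² = 25504.09, σ² = 92.26² = 8511.9076. Prior precision 1/σ₀² = 1/25504.09; data precision n/σ² = 3/8511.9076.
w = (n/σ²)/(1/σ₀² + n/σ²) = n·σ₀²/(σ² + n·σ₀²) = 3·25504.09/(8511.9076 + 3·25504.09) = 76512.27/85024.1776 = 0.8999.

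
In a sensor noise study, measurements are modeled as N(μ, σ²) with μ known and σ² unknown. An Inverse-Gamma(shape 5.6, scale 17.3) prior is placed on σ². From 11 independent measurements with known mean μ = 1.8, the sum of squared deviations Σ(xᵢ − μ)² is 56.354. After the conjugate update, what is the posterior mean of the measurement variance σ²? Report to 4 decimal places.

4.5027

With known mean μ and an Inverse-Gamma(α, β) prior on σ², the Normal likelihood is conjugate: posterior is Inv-Gamma(α + n/2, β + Σ(xᵢ−μ)²/2).
Posterior: Inv-Gamma(5.6 + 11/2, 17.3 + 56.354/2) = Inv-Gamma(11.10, 45.4770).
E[σ²|data] = β/(α−1) = 45.4770/10.10 = 4.5027.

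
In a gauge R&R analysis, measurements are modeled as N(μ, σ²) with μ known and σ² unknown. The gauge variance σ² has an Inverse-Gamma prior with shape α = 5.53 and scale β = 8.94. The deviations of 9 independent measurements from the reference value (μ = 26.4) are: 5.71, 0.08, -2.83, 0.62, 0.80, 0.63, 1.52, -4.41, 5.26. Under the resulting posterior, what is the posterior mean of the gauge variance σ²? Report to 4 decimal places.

6.0546

With known mean μ and an Inverse-Gamma(α, β) prior on σ², the Normal likelihood is conjugate: posterior is Inv-Gamma(α + n/2, β + Σ(xᵢ−μ)²/2).
Σ(xᵢ−μ)² = (5.71)² + (0.08)² + (-2.83)² + (0.62)² + (0.80)² + (0.63)² + (1.52)² + (-4.41)² + (5.26)² = 91.4668.
Posterior: Inv-Gamma(5.53 + 9/2, 8.94 + 91.4668/2) = Inv-Gamma(10.03, 54.67340).
E[σ²|data] = β/(α−1) = 54.67340/9.03 = 6.0546.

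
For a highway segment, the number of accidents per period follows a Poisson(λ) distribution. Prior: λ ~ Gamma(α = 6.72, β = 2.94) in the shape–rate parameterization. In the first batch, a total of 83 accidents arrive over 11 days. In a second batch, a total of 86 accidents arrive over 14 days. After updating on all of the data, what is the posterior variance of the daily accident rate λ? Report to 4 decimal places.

With a Gamma(shape α, rate β) prior, the Poisson likelihood is conjugate: the posterior is Gamma(α + ΣXᵢ, β + n).
After batch 1: Gamma(α+S, β+n) = Gamma(6.72+83, 2.94+11) = Gamma(89.72, 13.94).
After batch 2: Gamma(α+S, β+n) = Gamma(89.72+86, 13.94+14) = Gamma(175.72, 27.94).
Var = α/β² = 175.72/27.94² = 0.2251.

0.2251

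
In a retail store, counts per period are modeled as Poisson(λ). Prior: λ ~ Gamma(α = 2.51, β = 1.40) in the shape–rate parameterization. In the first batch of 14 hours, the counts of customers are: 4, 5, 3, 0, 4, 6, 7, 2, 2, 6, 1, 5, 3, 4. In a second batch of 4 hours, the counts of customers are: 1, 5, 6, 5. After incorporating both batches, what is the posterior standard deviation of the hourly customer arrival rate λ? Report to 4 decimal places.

With a Gamma(shape α, rate β) prior, the Poisson likelihood is conjugate: the posterior is Gamma(α + ΣXᵢ, β + n).
Batch 1: sum of counts S = 52 over n = 14 hours.
After batch 1: Gamma(α+S, β+n) = Gamma(2.51+52, 1.40+14) = Gamma(54.51, 15.40).
Batch 2: sum of counts S = 17 over n = 4 hours.
After batch 2: Gamma(α+S, β+n) = Gamma(54.51+17, 15.40+4) = Gamma(71.51, 19.40).
SD = √α/β = √71.51/19.40 = 0.4359.

0.4359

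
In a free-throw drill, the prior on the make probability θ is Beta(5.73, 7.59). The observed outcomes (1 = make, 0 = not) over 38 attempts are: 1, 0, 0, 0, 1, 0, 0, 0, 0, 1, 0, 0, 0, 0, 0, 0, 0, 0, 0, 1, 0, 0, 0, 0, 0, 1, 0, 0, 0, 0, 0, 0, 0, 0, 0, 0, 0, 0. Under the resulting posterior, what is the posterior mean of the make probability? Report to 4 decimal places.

0.2091

The Beta prior is conjugate to a Binomial/Bernoulli likelihood; the update adds successes to α and failures to β.
Posterior: Beta(α+k, β+n−k) = Beta(5.73+5, 7.59+33) = Beta(10.73, 40.59).
Posterior mean = α/(α+β) = 10.73/51.32 = 0.2091.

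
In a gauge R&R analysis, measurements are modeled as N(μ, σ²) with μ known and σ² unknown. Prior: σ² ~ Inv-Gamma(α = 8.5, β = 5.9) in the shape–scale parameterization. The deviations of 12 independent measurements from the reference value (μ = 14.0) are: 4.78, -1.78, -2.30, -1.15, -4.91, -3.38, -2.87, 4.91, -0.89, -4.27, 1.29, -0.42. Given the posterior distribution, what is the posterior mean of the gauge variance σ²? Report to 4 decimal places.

With known mean μ and an Inverse-Gamma(α, β) prior on σ², the Normal likelihood is conjugate: posterior is Inv-Gamma(α + n/2, β + Σ(xᵢ−μ)²/2).
Σ(xᵢ−μ)² = (4.78)² + (-1.78)² + (-2.30)² + (-1.15)² + (-4.91)² + (-3.38)² + (-2.87)² + (4.91)² + (-0.89)² + (-4.27)² + (1.29)² + (-0.42)² = 121.3723.
Posterior: Inv-Gamma(8.5 + 12/2, 5.9 + 121.3723/2) = Inv-Gamma(14.50, 66.58615).
E[σ²|data] = β/(α−1) = 66.58615/13.50 = 4.9323.

4.9323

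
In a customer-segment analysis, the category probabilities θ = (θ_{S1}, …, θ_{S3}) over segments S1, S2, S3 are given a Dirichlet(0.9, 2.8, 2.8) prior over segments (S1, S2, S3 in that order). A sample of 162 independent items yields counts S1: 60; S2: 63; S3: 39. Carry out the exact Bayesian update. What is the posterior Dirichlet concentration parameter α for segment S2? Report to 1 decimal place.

65.8

The Dirichlet prior is conjugate to the Multinomial likelihood: each posterior αⱼ = prior αⱼ + observed count nⱼ.
Posterior concentration: (60.9, 65.8, 41.8), total = 168.5.
α_{S2} = 2.8 + 63 = 65.8.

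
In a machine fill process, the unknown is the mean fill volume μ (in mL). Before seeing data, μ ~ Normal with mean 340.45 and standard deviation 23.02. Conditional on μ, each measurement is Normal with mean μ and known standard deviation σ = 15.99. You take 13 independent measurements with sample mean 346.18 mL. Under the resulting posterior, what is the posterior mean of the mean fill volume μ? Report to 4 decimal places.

For Normal data with known variance σ², a Normal(μ₀, σ₀²) prior on μ is conjugate. Posterior precision = 1/σ₀² + n/σ²; posterior mean is the precision-weighted average of μ₀ and x̄.
n·x̄ = 13·346.18 = 4500.34.
σ₀² = 23.02² = 529.9204, σ² = 15.99² = 255.6801; σ² + n·σ₀² = 255.6801 + 13·529.9204 = 7144.6453.
Posterior mean = (μ₀/σ₀² + n·x̄/σ²)/(1/σ₀² + n/σ²) = (σ²·μ₀ + σ₀²·n·x̄)/(σ² + n·σ₀²) = (255.6801·340.45 + 529.9204·4500.34)/7144.6453 = 2471868.262981/7144.6453 = 345.9749.

345.9749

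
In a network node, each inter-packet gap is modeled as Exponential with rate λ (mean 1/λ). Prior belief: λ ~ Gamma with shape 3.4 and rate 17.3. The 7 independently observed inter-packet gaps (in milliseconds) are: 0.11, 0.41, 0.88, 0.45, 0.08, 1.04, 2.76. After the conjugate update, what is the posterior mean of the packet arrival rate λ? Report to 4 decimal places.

With a Gamma(shape α, rate β) prior on the exponential rate λ, the posterior after n observations with total T = Σxᵢ is Gamma(α+n, β+T).
Sum of observations T = 5.73 milliseconds; n = 7.
Posterior: Gamma(3.4+7, 17.3+5.73) = Gamma(10.4, 23.03).
Posterior mean of λ = α/β = 10.4/23.03 = 0.4516.

0.4516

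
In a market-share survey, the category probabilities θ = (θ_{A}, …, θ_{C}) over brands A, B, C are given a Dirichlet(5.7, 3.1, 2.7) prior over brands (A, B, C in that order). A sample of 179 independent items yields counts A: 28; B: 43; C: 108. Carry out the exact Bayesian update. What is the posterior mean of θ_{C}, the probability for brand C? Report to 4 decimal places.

0.5811

The Dirichlet prior is conjugate to the Multinomial likelihood: each posterior αⱼ = prior αⱼ + observed count nⱼ.
Posterior concentration: (33.7, 46.1, 110.7), total = 190.5.
E[θ_{C}|data] = α_{C}/Σα = 110.7/190.5 = 0.5811.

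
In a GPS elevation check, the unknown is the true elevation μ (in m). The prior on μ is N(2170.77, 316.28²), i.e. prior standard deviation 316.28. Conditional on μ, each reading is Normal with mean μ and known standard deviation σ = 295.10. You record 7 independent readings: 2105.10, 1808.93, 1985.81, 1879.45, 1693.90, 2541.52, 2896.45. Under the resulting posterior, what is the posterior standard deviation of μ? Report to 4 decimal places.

105.1881

For Normal data with known variance σ², a Normal(μ₀, σ₀²) prior on μ is conjugate. Posterior precision = 1/σ₀² + n/σ²; posterior mean is the precision-weighted average of μ₀ and x̄.
σ₀² = 316.28² = 100033.0384, σ² = 295.10² = 87084.01; σ² + n·σ₀² = 87084.01 + 7·100033.0384 = 787315.2788.
Posterior precision = 1/σ₀² + n/σ² = 1/100033.0384 + 7/87084.01 = (σ² + n·σ₀²)/(σ₀²σ²) = 787315.2788/(100033.0384·87084.01); posterior variance σₙ² = σ₀²σ²/(σ² + n·σ₀²) = 100033.0384·87084.01/787315.2788 = 11064.535836.
Posterior SD = √σₙ² = √(100033.0384·87084.01/787315.2788) = 105.1881.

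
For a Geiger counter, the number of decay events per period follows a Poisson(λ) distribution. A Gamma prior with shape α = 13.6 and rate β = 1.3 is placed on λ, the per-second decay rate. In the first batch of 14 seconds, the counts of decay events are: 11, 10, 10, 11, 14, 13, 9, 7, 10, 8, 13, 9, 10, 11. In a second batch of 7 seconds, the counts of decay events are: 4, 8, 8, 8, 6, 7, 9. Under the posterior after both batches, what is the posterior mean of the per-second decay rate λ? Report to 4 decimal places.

9.3991

With a Gamma(shape α, rate β) prior, the Poisson likelihood is conjugate: the posterior is Gamma(α + ΣXᵢ, β + n).
Batch 1: sum of counts S = 146 over n = 14 seconds.
After batch 1: Gamma(α+S, β+n) = Gamma(13.6+146, 1.3+14) = Gamma(159.6, 15.3).
Batch 2: sum of counts S = 50 over n = 7 seconds.
After batch 2: Gamma(α+S, β+n) = Gamma(159.6+50, 15.3+7) = Gamma(209.6, 22.3).
Posterior mean = α/β = 209.6/22.3 = 9.3991.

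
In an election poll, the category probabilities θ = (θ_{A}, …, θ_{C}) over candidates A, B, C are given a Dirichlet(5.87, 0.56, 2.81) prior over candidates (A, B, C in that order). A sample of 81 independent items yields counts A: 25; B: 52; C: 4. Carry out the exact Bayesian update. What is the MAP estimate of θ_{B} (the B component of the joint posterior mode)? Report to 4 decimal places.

0.5910

The Dirichlet prior is conjugate to the Multinomial likelihood: each posterior αⱼ = prior αⱼ + observed count nⱼ.
Posterior concentration: (30.87, 52.56, 6.81), total = 90.24.
Joint mode component: (α_{B}−1)/(Σα−K) = 51.56/87.24 = 0.5910.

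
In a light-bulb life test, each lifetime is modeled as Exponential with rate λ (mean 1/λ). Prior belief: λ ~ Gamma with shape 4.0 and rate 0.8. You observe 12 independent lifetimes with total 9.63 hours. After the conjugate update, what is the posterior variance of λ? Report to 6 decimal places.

0.147079

With a Gamma(shape α, rate β) prior on the exponential rate λ, the posterior after n observations with total T = Σxᵢ is Gamma(α+n, β+T).
Posterior: Gamma(4.0+12, 0.8+9.63) = Gamma(16.0, 10.43).
Var = α/β² = 0.147079.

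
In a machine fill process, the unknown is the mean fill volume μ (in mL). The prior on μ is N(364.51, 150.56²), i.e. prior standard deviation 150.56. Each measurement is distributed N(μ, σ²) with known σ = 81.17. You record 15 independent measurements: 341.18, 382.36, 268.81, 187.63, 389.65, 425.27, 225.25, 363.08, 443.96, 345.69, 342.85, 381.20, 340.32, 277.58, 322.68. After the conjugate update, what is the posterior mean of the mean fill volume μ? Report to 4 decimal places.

For Normal data with known variance σ², a Normal(μ₀, σ₀²) prior on μ is conjugate. Posterior precision = 1/σ₀² + n/σ²; posterior mean is the precision-weighted average of μ₀ and x̄.
Σxᵢ = 341.18 + 382.36 + 268.81 + 187.63 + 389.65 + 425.27 + 225.25 + 363.08 + 443.96 + 345.69 + 342.85 + 381.20 + 340.32 + 277.58 + 322.68 = 5037.51, so n·x̄ = 5037.51.
σ₀² = 150.56² = 22668.3136, σ² = 81.17² = 6588.5689; σ² + n·σ₀² = 6588.5689 + 15·22668.3136 = 346613.2729.
Posterior mean = (μ₀/σ₀² + n·x̄/σ²)/(1/σ₀² + n/σ²) = (σ²·μ₀ + σ₀²·n·x̄)/(σ² + n·σ₀²) = (6588.5689·364.51 + 22668.3136·5037.51)/346613.2729 = 116593455.692875/346613.2729 = 336.3791.

336.3791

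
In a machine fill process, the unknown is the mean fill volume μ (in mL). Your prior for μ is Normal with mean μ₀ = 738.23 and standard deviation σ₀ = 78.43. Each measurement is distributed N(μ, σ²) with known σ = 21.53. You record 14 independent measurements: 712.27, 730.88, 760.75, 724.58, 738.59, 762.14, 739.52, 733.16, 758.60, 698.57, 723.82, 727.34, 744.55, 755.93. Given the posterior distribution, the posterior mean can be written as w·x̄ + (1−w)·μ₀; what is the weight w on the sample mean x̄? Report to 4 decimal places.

For Normal data with known variance σ², a Normal(μ₀, σ₀²) prior on μ is conjugate. Posterior precision = 1/σ₀² + n/σ²; posterior mean is the precision-weighted average of μ₀ and x̄.
σ₀² = 78.43² = 6151.2649, σ² = 21.53² = 463.5409. Prior precision 1/σ₀² = 1/6151.2649; data precision n/σ² = 14/463.5409.
w = (n/σ²)/(1/σ₀² + n/σ²) = n·σ₀²/(σ² + n·σ₀²) = 14·6151.2649/(463.5409 + 14·6151.2649) = 86117.7086/86581.2495 = 0.9946.

0.9946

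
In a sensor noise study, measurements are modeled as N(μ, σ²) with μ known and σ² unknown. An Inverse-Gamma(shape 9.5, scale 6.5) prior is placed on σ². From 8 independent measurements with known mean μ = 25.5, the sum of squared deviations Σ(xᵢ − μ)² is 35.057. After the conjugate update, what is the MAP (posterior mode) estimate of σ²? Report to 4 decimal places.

1.6571

With known mean μ and an Inverse-Gamma(α, β) prior on σ², the Normal likelihood is conjugate: posterior is Inv-Gamma(α + n/2, β + Σ(xᵢ−μ)²/2).
Posterior: Inv-Gamma(9.5 + 8/2, 6.5 + 35.057/2) = Inv-Gamma(13.50, 24.0285).
Mode = β/(α+1) = 24.0285/14.50 = 1.6571.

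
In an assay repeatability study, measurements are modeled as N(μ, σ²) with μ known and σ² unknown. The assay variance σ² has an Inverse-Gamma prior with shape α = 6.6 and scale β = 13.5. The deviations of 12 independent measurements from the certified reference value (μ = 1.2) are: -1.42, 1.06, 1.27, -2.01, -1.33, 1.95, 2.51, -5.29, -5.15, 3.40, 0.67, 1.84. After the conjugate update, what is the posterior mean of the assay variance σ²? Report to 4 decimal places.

5.0675

With known mean μ and an Inverse-Gamma(α, β) prior on σ², the Normal likelihood is conjugate: posterior is Inv-Gamma(α + n/2, β + Σ(xᵢ−μ)²/2).
Σ(xᵢ−μ)² = (-1.42)² + (1.06)² + (1.27)² + (-2.01)² + (-1.33)² + (1.95)² + (2.51)² + (-5.29)² + (-5.15)² + (3.40)² + (0.67)² + (1.84)² = 90.5656.
Posterior: Inv-Gamma(6.6 + 12/2, 13.5 + 90.5656/2) = Inv-Gamma(12.60, 58.78280).
E[σ²|data] = β/(α−1) = 58.78280/11.60 = 5.0675.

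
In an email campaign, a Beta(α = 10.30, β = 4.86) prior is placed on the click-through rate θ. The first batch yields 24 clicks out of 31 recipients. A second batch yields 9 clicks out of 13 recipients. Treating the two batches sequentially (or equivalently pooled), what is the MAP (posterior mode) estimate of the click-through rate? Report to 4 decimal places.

The Beta prior is conjugate to a Binomial/Bernoulli likelihood; the update adds successes to α and failures to β.
After batch 1: Beta(10.30+24, 4.86+7) = Beta(34.30, 11.86).
After batch 2: Beta(34.30+9, 11.86+4) = Beta(43.30, 15.86).
Mode of Beta(a,b) for a,b>1 is (a−1)/(a+b−2) = 42.30/57.16 = 0.7400.

0.7400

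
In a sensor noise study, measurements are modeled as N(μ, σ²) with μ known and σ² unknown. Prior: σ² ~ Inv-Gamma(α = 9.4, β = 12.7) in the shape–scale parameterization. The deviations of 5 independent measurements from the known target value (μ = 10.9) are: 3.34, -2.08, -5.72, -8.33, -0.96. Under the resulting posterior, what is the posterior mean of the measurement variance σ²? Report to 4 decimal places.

With known mean μ and an Inverse-Gamma(α, β) prior on σ², the Normal likelihood is conjugate: posterior is Inv-Gamma(α + n/2, β + Σ(xᵢ−μ)²/2).
Σ(xᵢ−μ)² = (3.34)² + (-2.08)² + (-5.72)² + (-8.33)² + (-0.96)² = 118.5109.
Posterior: Inv-Gamma(9.4 + 5/2, 12.7 + 118.5109/2) = Inv-Gamma(11.90, 71.95545).
E[σ²|data] = β/(α−1) = 71.95545/10.90 = 6.6014.

6.6014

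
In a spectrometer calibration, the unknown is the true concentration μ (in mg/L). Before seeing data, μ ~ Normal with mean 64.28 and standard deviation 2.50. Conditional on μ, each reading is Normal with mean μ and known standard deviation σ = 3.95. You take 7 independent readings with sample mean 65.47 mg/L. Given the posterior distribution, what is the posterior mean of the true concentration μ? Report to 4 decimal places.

65.1572

For Normal data with known variance σ², a Normal(μ₀, σ₀²) prior on μ is conjugate. Posterior precision = 1/σ₀² + n/σ²; posterior mean is the precision-weighted average of μ₀ and x̄.
n·x̄ = 7·65.47 = 458.29.
σ₀² = 2.50² = 6.25, σ² = 3.95² = 15.6025; σ² + n·σ₀² = 15.6025 + 7·6.25 = 59.3525.
Posterior mean = (μ₀/σ₀² + n·x̄/σ²)/(1/σ₀² + n/σ²) = (σ²·μ₀ + σ₀²·n·x̄)/(σ² + n·σ₀²) = (15.6025·64.28 + 6.25·458.29)/59.3525 = 3867.2412/59.3525 = 65.1572.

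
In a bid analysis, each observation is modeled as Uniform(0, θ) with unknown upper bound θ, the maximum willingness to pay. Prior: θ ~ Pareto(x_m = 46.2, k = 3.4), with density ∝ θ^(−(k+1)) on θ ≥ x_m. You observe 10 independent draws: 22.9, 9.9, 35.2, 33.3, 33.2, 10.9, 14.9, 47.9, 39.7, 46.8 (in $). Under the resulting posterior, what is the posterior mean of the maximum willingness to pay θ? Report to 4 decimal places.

A Pareto(scale x_m, shape k) prior on the upper bound θ of Uniform(0, θ) is conjugate: posterior is Pareto(max(x_m, max xᵢ), k + n).
Sample maximum = 47.9; prior scale x_m = 46.2 → posterior scale = max = 47.9.
Posterior shape = 3.4 + 10 = 13.4.
E[θ|data] = k·x_m/(k−1) = 13.4·47.9/12.4 = 51.7629.

51.7629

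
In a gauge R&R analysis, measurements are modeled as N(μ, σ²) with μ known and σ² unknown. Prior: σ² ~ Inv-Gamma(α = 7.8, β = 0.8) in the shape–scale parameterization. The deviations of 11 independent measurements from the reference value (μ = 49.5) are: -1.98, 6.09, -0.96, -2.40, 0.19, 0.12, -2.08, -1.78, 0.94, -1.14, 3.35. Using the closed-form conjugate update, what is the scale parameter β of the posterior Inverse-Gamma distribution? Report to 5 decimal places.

With known mean μ and an Inverse-Gamma(α, β) prior on σ², the Normal likelihood is conjugate: posterior is Inv-Gamma(α + n/2, β + Σ(xᵢ−μ)²/2).
Σ(xᵢ−μ)² = (-1.98)² + (6.09)² + (-0.96)² + (-2.40)² + (0.19)² + (0.12)² + (-2.08)² + (-1.78)² + (0.94)² + (-1.14)² + (3.35)² = 68.6411.
Posterior: Inv-Gamma(7.8 + 11/2, 0.8 + 68.6411/2) = Inv-Gamma(13.30, 35.12055).
Posterior β = 35.12055.

35.12055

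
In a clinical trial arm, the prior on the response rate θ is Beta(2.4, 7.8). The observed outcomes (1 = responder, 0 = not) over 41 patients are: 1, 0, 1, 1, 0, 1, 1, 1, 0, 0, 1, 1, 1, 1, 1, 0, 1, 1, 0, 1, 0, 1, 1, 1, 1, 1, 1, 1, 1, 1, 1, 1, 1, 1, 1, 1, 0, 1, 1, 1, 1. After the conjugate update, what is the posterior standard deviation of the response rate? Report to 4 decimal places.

The Beta prior is conjugate to a Binomial/Bernoulli likelihood; the update adds successes to α and failures to β.
Posterior: Beta(α+k, β+n−k) = Beta(2.4+33, 7.8+8) = Beta(35.4, 15.8).
Var = αβ/((α+β)²(α+β+1)) = 35.4·15.8/(51.2²·52.2) = 0.00408743; SD = √0.00408743 = 0.0639.

0.0639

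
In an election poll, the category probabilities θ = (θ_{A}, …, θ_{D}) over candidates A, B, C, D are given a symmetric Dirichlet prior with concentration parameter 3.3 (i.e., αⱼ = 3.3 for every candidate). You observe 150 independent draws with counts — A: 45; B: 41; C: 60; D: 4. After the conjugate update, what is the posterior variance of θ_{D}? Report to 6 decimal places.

0.000260

The Dirichlet prior is conjugate to the Multinomial likelihood: each posterior αⱼ = prior αⱼ + observed count nⱼ.
Posterior concentration: (48.3, 44.3, 63.3, 7.3), total = 163.2.
Var[θ_j] = α_j(Σα−α_j)/((Σα)²(Σα+1)) = 7.3·155.9/(163.2²·164.2) = 0.000260.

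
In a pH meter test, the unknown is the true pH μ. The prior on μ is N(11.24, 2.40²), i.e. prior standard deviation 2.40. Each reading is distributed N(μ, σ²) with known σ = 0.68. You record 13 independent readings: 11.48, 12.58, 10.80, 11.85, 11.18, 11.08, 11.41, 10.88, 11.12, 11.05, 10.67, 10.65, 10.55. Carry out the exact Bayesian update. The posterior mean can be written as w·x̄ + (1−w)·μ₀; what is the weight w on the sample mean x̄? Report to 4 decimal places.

0.9939

For Normal data with known variance σ², a Normal(μ₀, σ₀²) prior on μ is conjugate. Posterior precision = 1/σ₀² + n/σ²; posterior mean is the precision-weighted average of μ₀ and x̄.
σ₀² = 2.40² = 5.76, σ² = 0.68² = 0.4624. Prior precision 1/σ₀² = 1/5.76; data precision n/σ² = 13/0.4624.
w = (n/σ²)/(1/σ₀² + n/σ²) = n·σ₀²/(σ² + n·σ₀²) = 13·5.76/(0.4624 + 13·5.76) = 74.88/75.3424 = 0.9939.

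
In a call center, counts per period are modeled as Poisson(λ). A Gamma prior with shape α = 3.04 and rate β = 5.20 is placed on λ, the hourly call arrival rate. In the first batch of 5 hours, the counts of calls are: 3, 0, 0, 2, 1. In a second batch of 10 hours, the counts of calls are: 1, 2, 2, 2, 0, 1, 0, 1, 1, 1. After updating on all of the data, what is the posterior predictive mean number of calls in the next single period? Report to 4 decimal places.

With a Gamma(shape α, rate β) prior, the Poisson likelihood is conjugate: the posterior is Gamma(α + ΣXᵢ, β + n).
Batch 1: sum of counts S = 6 over n = 5 hours.
After batch 1: Gamma(α+S, β+n) = Gamma(3.04+6, 5.20+5) = Gamma(9.04, 10.20).
Batch 2: sum of counts S = 11 over n = 10 hours.
After batch 2: Gamma(α+S, β+n) = Gamma(9.04+11, 10.20+10) = Gamma(20.04, 20.20).
The predictive distribution for one future period is NegBinom with mean α/β = 0.9921.

0.9921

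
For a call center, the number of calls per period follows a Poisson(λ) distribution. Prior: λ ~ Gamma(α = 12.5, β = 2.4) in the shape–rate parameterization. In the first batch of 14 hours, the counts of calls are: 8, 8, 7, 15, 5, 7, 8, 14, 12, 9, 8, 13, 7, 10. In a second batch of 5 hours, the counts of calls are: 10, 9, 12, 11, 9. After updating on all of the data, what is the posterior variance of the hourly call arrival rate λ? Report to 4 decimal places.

0.4247

With a Gamma(shape α, rate β) prior, the Poisson likelihood is conjugate: the posterior is Gamma(α + ΣXᵢ, β + n).
Batch 1: sum of counts S = 131 over n = 14 hours.
After batch 1: Gamma(α+S, β+n) = Gamma(12.5+131, 2.4+14) = Gamma(143.5, 16.4).
Batch 2: sum of counts S = 51 over n = 5 hours.
After batch 2: Gamma(α+S, β+n) = Gamma(143.5+51, 16.4+5) = Gamma(194.5, 21.4).
Var = α/β² = 194.5/21.4² = 0.4247.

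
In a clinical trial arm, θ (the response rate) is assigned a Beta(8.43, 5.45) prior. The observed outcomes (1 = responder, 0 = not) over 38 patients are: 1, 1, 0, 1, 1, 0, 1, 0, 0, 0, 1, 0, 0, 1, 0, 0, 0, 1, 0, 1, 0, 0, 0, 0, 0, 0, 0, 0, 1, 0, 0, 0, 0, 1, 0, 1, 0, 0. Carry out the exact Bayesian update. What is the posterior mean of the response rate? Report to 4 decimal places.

The Beta prior is conjugate to a Binomial/Bernoulli likelihood; the update adds successes to α and failures to β.
Posterior: Beta(α+k, β+n−k) = Beta(8.43+12, 5.45+26) = Beta(20.43, 31.45).
Posterior mean = α/(α+β) = 20.43/51.88 = 0.3938.

0.3938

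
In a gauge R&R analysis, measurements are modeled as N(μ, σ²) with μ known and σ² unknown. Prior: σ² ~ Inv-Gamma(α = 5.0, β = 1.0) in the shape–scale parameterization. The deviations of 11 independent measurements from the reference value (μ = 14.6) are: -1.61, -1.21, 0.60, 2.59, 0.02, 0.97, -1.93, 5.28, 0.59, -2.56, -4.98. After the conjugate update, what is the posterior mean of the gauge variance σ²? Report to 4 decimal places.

4.0722

With known mean μ and an Inverse-Gamma(α, β) prior on σ², the Normal likelihood is conjugate: posterior is Inv-Gamma(α + n/2, β + Σ(xᵢ−μ)²/2).
Σ(xᵢ−μ)² = (-1.61)² + (-1.21)² + (0.60)² + (2.59)² + (0.02)² + (0.97)² + (-1.93)² + (5.28)² + (0.59)² + (-2.56)² + (-4.98)² = 75.3710.
Posterior: Inv-Gamma(5.0 + 11/2, 1.0 + 75.3710/2) = Inv-Gamma(10.50, 38.68550).
E[σ²|data] = β/(α−1) = 38.68550/9.50 = 4.0722.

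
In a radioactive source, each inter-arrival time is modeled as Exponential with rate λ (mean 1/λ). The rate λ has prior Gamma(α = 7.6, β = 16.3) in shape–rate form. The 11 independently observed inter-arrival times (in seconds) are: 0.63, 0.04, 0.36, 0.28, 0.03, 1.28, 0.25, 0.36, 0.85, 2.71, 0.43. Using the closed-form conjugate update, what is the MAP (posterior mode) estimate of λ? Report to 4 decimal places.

0.7483

With a Gamma(shape α, rate β) prior on the exponential rate λ, the posterior after n observations with total T = Σxᵢ is Gamma(α+n, β+T).
Sum of observations T = 7.22 seconds; n = 11.
Posterior: Gamma(7.6+11, 16.3+7.22) = Gamma(18.6, 23.52).
Mode = (α−1)/β = 0.7483.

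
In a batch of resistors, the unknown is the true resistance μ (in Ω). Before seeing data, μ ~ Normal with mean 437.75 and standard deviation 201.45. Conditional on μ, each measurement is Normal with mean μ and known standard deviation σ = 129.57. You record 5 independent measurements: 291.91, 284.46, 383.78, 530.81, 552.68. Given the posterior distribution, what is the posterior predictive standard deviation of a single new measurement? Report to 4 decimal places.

For Normal data with known variance σ², a Normal(μ₀, σ₀²) prior on μ is conjugate. Posterior precision = 1/σ₀² + n/σ²; posterior mean is the precision-weighted average of μ₀ and x̄.
σ₀² = 201.45² = 40582.1025, σ² = 129.57² = 16788.3849; σ² + n·σ₀² = 16788.3849 + 5·40582.1025 = 219698.8974.
Posterior precision = 1/σ₀² + n/σ² = 1/40582.1025 + 5/16788.3849 = (σ² + n·σ₀²)/(σ₀²σ²) = 219698.8974/(40582.1025·16788.3849); posterior variance σₙ² = σ₀²σ²/(σ² + n·σ₀²) = 40582.1025·16788.3849/219698.8974 = 3101.098662.
Predictive variance for one new observation = σₙ² + σ² = 40582.1025·16788.3849/219698.8974 + 16788.3849 = σ²·(σ₀² + 219698.8974)/219698.8974 = 16788.3849·260280.9999/219698.8974 = 19889.483562; SD = √(16788.3849·260280.9999/219698.8974) = 141.0301.

141.0301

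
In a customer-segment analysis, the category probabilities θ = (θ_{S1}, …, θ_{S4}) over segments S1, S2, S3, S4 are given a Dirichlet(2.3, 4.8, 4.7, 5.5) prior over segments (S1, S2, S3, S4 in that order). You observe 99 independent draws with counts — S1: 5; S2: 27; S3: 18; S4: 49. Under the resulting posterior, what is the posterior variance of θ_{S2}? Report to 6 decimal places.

The Dirichlet prior is conjugate to the Multinomial likelihood: each posterior αⱼ = prior αⱼ + observed count nⱼ.
Posterior concentration: (7.3, 31.8, 22.7, 54.5), total = 116.3.
Var[θ_j] = α_j(Σα−α_j)/((Σα)²(Σα+1)) = 31.8·84.5/(116.3²·117.3) = 0.001694.

0.001694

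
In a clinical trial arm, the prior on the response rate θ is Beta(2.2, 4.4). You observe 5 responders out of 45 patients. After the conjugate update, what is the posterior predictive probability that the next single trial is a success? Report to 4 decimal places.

0.1395

The Beta prior is conjugate to a Binomial/Bernoulli likelihood; the update adds successes to α and failures to β.
Posterior: Beta(α+k, β+n−k) = Beta(2.2+5, 4.4+40) = Beta(7.2, 44.4).
For a single future Bernoulli trial, P(success | data) = α/(α+β) = 0.1395.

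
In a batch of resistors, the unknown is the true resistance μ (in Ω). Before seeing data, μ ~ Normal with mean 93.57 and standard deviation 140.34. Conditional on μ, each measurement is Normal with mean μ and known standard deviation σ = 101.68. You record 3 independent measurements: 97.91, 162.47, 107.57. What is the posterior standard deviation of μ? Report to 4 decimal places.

54.1576

For Normal data with known variance σ², a Normal(μ₀, σ₀²) prior on μ is conjugate. Posterior precision = 1/σ₀² + n/σ²; posterior mean is the precision-weighted average of μ₀ and x̄.
σ₀² = 140.34² = 19695.3156, σ² = 101.68² = 10338.8224; σ² + n·σ₀² = 10338.8224 + 3·19695.3156 = 69424.7692.
Posterior precision = 1/σ₀² + n/σ² = 1/19695.3156 + 3/10338.8224 = (σ² + n·σ₀²)/(σ₀²σ²) = 69424.7692/(19695.3156·10338.8224); posterior variance σₙ² = σ₀²σ²/(σ² + n·σ₀²) = 19695.3156·10338.8224/69424.7692 = 2933.050732.
Posterior SD = √σₙ² = √(19695.3156·10338.8224/69424.7692) = 54.1576.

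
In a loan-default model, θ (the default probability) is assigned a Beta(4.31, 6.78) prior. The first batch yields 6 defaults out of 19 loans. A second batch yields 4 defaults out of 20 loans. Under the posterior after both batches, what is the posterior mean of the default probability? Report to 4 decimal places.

The Beta prior is conjugate to a Binomial/Bernoulli likelihood; the update adds successes to α and failures to β.
After batch 1: Beta(4.31+6, 6.78+13) = Beta(10.31, 19.78).
After batch 2: Beta(10.31+4, 19.78+16) = Beta(14.31, 35.78).
Posterior mean = α/(α+β) = 14.31/50.09 = 0.2857.

0.2857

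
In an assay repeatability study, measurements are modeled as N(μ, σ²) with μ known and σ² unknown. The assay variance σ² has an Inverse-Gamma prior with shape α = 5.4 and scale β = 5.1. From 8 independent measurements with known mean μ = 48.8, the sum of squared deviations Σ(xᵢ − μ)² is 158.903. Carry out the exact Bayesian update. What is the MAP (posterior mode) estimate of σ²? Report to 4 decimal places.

With known mean μ and an Inverse-Gamma(α, β) prior on σ², the Normal likelihood is conjugate: posterior is Inv-Gamma(α + n/2, β + Σ(xᵢ−μ)²/2).
Posterior: Inv-Gamma(5.4 + 8/2, 5.1 + 158.903/2) = Inv-Gamma(9.40, 84.5515).
Mode = β/(α+1) = 84.5515/10.40 = 8.1300.

8.1300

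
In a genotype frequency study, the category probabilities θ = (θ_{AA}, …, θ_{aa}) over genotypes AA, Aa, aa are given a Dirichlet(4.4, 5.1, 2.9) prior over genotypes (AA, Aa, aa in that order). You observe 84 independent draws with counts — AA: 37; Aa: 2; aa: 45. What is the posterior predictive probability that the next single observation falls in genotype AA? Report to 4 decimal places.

The Dirichlet prior is conjugate to the Multinomial likelihood: each posterior αⱼ = prior αⱼ + observed count nⱼ.
Posterior concentration: (41.4, 7.1, 47.9), total = 96.4.
P(next = AA | data) = α_{AA}/Σα = 0.4295.

0.4295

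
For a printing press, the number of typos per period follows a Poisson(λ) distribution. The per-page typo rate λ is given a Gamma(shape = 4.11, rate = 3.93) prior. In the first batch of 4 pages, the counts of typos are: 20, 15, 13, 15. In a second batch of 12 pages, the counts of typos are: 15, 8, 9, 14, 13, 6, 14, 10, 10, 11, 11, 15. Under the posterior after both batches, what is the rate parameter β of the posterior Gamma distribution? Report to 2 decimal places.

With a Gamma(shape α, rate β) prior, the Poisson likelihood is conjugate: the posterior is Gamma(α + ΣXᵢ, β + n).
Batch 1: sum of counts S = 63 over n = 4 pages.
After batch 1: Gamma(α+S, β+n) = Gamma(4.11+63, 3.93+4) = Gamma(67.11, 7.93).
Batch 2: sum of counts S = 136 over n = 12 pages.
After batch 2: Gamma(α+S, β+n) = Gamma(67.11+136, 7.93+12) = Gamma(203.11, 19.93).
Posterior β = 19.93.

19.93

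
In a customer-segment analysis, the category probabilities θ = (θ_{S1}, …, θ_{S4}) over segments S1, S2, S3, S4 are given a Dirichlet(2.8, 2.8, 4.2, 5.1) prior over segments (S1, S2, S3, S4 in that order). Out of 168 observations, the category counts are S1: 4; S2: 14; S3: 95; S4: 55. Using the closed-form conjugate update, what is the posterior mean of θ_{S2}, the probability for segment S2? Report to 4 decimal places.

The Dirichlet prior is conjugate to the Multinomial likelihood: each posterior αⱼ = prior αⱼ + observed count nⱼ.
Posterior concentration: (6.8, 16.8, 99.2, 60.1), total = 182.9.
E[θ_{S2}|data] = α_{S2}/Σα = 16.8/182.9 = 0.0919.

0.0919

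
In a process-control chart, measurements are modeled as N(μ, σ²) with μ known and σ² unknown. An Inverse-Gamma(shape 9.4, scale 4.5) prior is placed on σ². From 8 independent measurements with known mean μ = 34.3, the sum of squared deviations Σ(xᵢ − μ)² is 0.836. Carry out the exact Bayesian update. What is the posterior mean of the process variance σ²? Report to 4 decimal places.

0.3966

With known mean μ and an Inverse-Gamma(α, β) prior on σ², the Normal likelihood is conjugate: posterior is Inv-Gamma(α + n/2, β + Σ(xᵢ−μ)²/2).
Posterior: Inv-Gamma(9.4 + 8/2, 4.5 + 0.836/2) = Inv-Gamma(13.40, 4.9180).
E[σ²|data] = β/(α−1) = 4.9180/12.40 = 0.3966.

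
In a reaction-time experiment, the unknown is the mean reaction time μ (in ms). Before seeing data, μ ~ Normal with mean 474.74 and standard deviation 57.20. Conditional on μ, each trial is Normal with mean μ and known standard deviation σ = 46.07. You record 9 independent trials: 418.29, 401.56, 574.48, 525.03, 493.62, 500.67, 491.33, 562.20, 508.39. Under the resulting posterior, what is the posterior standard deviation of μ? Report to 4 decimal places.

14.8315

For Normal data with known variance σ², a Normal(μ₀, σ₀²) prior on μ is conjugate. Posterior precision = 1/σ₀² + n/σ²; posterior mean is the precision-weighted average of μ₀ and x̄.
σ₀² = 57.20² = 3271.84, σ² = 46.07² = 2122.4449; σ² + n·σ₀² = 2122.4449 + 9·3271.84 = 31569.0049.
Posterior precision = 1/σ₀² + n/σ² = 1/3271.84 + 9/2122.4449 = (σ² + n·σ₀²)/(σ₀²σ²) = 31569.0049/(3271.84·2122.4449); posterior variance σₙ² = σ₀²σ²/(σ² + n·σ₀²) = 3271.84·2122.4449/31569.0049 = 219.972094.
Posterior SD = √σₙ² = √(3271.84·2122.4449/31569.0049) = 14.8315.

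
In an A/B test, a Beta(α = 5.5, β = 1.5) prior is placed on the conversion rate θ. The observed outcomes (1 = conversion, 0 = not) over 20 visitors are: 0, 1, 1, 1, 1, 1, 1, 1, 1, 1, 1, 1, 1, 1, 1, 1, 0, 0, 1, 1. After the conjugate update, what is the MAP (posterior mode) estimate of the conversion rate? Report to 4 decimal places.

0.8600

The Beta prior is conjugate to a Binomial/Bernoulli likelihood; the update adds successes to α and failures to β.
Posterior: Beta(α+k, β+n−k) = Beta(5.5+17, 1.5+3) = Beta(22.5, 4.5).
Mode of Beta(a,b) for a,b>1 is (a−1)/(a+b−2) = 21.5/25.0 = 0.8600.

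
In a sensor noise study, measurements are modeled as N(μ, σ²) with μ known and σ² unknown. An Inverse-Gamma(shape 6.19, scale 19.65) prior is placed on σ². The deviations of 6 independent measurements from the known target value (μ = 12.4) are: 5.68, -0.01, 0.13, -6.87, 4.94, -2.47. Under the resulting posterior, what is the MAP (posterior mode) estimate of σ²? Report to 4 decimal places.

With known mean μ and an Inverse-Gamma(α, β) prior on σ², the Normal likelihood is conjugate: posterior is Inv-Gamma(α + n/2, β + Σ(xᵢ−μ)²/2).
Σ(xᵢ−μ)² = (5.68)² + (-0.01)² + (0.13)² + (-6.87)² + (4.94)² + (-2.47)² = 109.9808.
Posterior: Inv-Gamma(6.19 + 6/2, 19.65 + 109.9808/2) = Inv-Gamma(9.19, 74.64040).
Mode = β/(α+1) = 74.64040/10.19 = 7.3249.

7.3249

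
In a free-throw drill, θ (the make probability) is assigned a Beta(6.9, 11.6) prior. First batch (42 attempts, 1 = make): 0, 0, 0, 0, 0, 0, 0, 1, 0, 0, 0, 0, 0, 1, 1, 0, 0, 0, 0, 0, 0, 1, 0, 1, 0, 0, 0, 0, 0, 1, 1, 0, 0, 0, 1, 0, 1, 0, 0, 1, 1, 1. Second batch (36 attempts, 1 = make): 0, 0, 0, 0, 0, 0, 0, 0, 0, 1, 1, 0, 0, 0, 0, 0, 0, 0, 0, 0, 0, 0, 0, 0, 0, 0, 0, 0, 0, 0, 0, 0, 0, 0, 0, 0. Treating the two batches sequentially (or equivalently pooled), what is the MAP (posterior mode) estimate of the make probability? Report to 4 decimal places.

The Beta prior is conjugate to a Binomial/Bernoulli likelihood; the update adds successes to α and failures to β.
After batch 1: Beta(6.9+12, 11.6+30) = Beta(18.9, 41.6).
After batch 2: Beta(18.9+2, 41.6+34) = Beta(20.9, 75.6).
Mode of Beta(a,b) for a,b>1 is (a−1)/(a+b−2) = 19.9/94.5 = 0.2106.

0.2106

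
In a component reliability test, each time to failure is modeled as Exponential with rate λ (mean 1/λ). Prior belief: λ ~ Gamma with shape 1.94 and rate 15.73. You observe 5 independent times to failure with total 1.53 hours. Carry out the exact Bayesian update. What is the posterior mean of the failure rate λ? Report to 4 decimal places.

0.4021

With a Gamma(shape α, rate β) prior on the exponential rate λ, the posterior after n observations with total T = Σxᵢ is Gamma(α+n, β+T).
Posterior: Gamma(1.94+5, 15.73+1.53) = Gamma(6.94, 17.26).
Posterior mean of λ = α/β = 6.94/17.26 = 0.4021.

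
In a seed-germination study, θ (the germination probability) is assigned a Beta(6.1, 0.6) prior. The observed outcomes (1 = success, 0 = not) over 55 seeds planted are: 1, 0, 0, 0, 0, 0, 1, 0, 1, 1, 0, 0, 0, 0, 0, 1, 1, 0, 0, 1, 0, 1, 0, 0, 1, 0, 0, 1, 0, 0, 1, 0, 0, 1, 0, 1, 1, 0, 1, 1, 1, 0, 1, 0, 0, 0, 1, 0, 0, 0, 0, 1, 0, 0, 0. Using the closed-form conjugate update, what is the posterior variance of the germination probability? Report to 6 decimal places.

The Beta prior is conjugate to a Binomial/Bernoulli likelihood; the update adds successes to α and failures to β.
Posterior: Beta(α+k, β+n−k) = Beta(6.1+20, 0.6+35) = Beta(26.1, 35.6).
Var = αβ/((α+β)²(α+β+1)) = 26.1·35.6/(61.7²·62.7) = 0.003893.

0.003893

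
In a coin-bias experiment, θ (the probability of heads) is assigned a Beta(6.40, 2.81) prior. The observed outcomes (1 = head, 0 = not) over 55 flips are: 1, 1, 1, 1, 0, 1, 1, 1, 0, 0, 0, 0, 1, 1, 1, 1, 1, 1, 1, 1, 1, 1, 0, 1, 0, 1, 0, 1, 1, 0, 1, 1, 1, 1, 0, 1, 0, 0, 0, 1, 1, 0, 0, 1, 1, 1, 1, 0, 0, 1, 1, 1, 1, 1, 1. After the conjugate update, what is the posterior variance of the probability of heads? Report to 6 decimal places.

0.003272

The Beta prior is conjugate to a Binomial/Bernoulli likelihood; the update adds successes to α and failures to β.
Posterior: Beta(α+k, β+n−k) = Beta(6.40+38, 2.81+17) = Beta(44.40, 19.81).
Var = αβ/((α+β)²(α+β+1)) = 44.40·19.81/(64.21²·65.21) = 0.003272.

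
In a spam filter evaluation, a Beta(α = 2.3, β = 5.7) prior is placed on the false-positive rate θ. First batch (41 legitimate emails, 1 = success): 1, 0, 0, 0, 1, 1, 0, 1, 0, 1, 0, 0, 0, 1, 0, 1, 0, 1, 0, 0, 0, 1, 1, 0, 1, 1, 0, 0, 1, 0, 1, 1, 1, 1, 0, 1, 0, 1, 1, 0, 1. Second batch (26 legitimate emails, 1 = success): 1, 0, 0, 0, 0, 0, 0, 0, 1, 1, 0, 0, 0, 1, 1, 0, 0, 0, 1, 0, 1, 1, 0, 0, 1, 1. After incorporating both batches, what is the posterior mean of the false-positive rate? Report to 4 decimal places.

0.4440

The Beta prior is conjugate to a Binomial/Bernoulli likelihood; the update adds successes to α and failures to β.
After batch 1: Beta(2.3+21, 5.7+20) = Beta(23.3, 25.7).
After batch 2: Beta(23.3+10, 25.7+16) = Beta(33.3, 41.7).
Posterior mean = α/(α+β) = 33.3/75.0 = 0.4440.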